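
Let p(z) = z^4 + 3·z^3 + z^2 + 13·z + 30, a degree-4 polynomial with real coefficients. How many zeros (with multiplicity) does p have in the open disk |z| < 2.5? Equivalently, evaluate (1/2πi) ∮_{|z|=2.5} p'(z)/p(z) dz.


The zeros of p are: -3, -2, (1 + 2i), (1 - 2i).
Their magnitudes are: 3, 2, 2.236, 2.236.
Zeros with |z| < R = 2.5: -2, (1 + 2i), (1 - 2i).
Count = 3.
By the argument principle, (1/2πi) ∮_{|z|=R} p'(z)/p(z) dz equals exactly this count.

Number of zeros inside |z| < 2.5: 3.


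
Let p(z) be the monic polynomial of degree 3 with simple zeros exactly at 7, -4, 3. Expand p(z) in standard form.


The polynomial is p(z) = ∏_{α ∈ S} (z − α), where S = {7, -4, 3}.
Expanding the product yields: p(z) = z^3 -6·z^2 -19·z + 84.
The resulting polynomial has degree 3 and real coefficients as required.

p(z) = z^3 -6·z^2 -19·z + 84.


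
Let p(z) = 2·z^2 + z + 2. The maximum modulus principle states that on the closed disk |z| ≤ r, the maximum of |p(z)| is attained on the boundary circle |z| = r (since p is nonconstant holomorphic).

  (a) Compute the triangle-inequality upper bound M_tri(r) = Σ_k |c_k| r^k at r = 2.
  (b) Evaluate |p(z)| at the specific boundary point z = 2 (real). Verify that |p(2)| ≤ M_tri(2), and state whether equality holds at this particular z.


Coefficients: c_0 = 2, c_1 = 1, c_2 = 2. Radius r = 2.
Part (a). Triangle bound: M_tri(r) = Σ_k |c_k| r^k
  = |2|·2^0 + |1|·2^1 + |2|·2^2
  = 2 + 2 + 8 = 12.
This bounds M(r) := max_{|z|=r} |p(z)| from above; equality holds iff all terms c_k z^k can be made to align in phase at a single z on |z|=r.
Part (b). At z = 2 (real, on the circle |z| = r):
  p(2) = (2)·2^0 + (1)·2^1 + (2)·2^2 = 12.
  |p(2)| = 12.
Since all nonzero coefficients share the same sign, |p(2)| = 12 = M_tri(2); the triangle bound is attained at z = 2, so in fact M(r) = 12.

M_tri(2) = 12; |p(2)| = 12; equality at z=2: yes.


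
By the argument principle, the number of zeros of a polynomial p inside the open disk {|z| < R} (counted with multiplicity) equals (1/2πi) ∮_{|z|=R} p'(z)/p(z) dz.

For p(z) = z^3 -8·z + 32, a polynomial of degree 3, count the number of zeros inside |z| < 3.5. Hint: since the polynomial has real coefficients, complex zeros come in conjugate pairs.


The zeros of p are: (2 + 2i), (2 - 2i), -4.
Their magnitudes are: 2.828, 2.828, 4.
Zeros with |z| < R = 3.5: (2 + 2i), (2 - 2i).
Count = 2.
By the argument principle, (1/2πi) ∮_{|z|=R} p'(z)/p(z) dz equals exactly this count.

Number of zeros inside |z| < 3.5: 2.


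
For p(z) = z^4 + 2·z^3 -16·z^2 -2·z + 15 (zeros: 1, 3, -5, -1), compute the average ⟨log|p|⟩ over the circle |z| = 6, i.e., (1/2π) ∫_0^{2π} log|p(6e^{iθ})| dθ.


Zeros: -5, -1, 1, 3; r = 6.
Inside |z| < r: -5, -1, 1, 3. Outside (|z| ≥ r): ∅.
p(0) = 15, so log|p(0)| = log(15) = 2.7081.
Apply Jensen: I(r) = log|p(0)| + Σ_k log(r/|z_k|), summed over zeros inside |z| < r.
  log(r/|z_k|) for z_k = 1: log(6/1) = 1.7918
  log(r/|z_k|) for z_k = 3: log(6/3) = 0.6931
  log(r/|z_k|) for z_k = -5: log(6/5) = 0.1823
  log(r/|z_k|) for z_k = -1: log(6/1) = 1.7918
Sum over inside zeros: 4.4590.
I(r) = log|p(0)| + (inside sum) = 2.7081 + 4.4590 = 7.1670.
Closed form (all zeros inside, monic): I(r) = n·log(r) = 4·log(6) = 7.1670. ✓

I(r) ≈ 7.1670.


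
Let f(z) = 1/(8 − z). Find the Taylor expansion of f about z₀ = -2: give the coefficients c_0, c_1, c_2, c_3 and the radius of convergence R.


Let w = z − z₀, so z = z₀ + w.
Then 8 − z = 8 − (z₀ + w) = (8 − z₀) − w = 10 − w.
f(z) = 1/(10 − w) = (1/(10)) · 1/(1 − w/(10)) = Σ_{n≥0} w^n / (10)^(n+1).
So c_n = 1/(10)^(n+1):
  c_0 = 1/(10)^1 = 1/10.
  c_1 = 1/(10)^2 = 1/100.
  c_2 = 1/(10)^3 = 1/1000.
  c_3 = 1/(10)^4 = 1/10000.
The series is valid for |w/d| < 1, i.e. |z − z₀| < |d|.
Radius of convergence: R = |8 − z₀| = |10| = 10 (distance from z₀ to the singularity z = 8).

c_0 = 1/10, c_1 = 1/100, c_2 = 1/1000, c_3 = 1/10000; R = 10.


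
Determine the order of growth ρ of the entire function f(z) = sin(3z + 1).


sin(w) is a linear combination of e^{iw} and e^{−iw} (or e^w, e^{−w} in the hyperbolic case), so |sin(w)| ≤ e^{|w|}. With w = 3z + 1, |w| ≤ 3|z| + 1 = 3r + 1 on |z| = r, giving M(r) ≤ e^{3r + 1}, so ρ ≤ 1. On a suitable ray (z = it for sin/cos; z = t for sinh/cosh, t real → ∞), |sin(3z + 1)| grows like e^{3|t|}/2, so ρ ≥ 1. Hence ρ = 1.
Therefore ρ = 1.

Order ρ = 1.


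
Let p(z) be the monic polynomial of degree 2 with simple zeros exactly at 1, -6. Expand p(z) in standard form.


The polynomial is p(z) = ∏_{α ∈ S} (z − α), where S = {1, -6}.
Expanding the product yields: p(z) = z^2 + 5·z -6.
The resulting polynomial has degree 2 and real coefficients as required.

p(z) = z^2 + 5·z -6.


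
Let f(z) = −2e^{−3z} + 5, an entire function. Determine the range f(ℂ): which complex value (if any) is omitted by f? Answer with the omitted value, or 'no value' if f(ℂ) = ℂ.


Little Picard bounds the complement of f(ℂ) to at most one point.
e^{−3z} is never zero on ℂ, so -2·e^{−3z} takes every value in ℂ ∖ {0}. Adding 5 shifts the range to ℂ ∖ {5}. Thus f omits exactly the value 5.

Omitted value: 5.


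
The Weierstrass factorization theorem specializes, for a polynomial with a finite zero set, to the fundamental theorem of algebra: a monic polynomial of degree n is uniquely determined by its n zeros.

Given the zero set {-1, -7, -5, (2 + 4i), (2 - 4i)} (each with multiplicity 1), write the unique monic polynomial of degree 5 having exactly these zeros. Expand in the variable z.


The polynomial is p(z) = ∏_{α ∈ S} (z − α), where S = {-1, -7, -5, (2 + 4i), (2 - 4i)}.
Expanding the product yields: p(z) = z^5 + 9·z^4 + 15·z^3 + 107·z^2 + 800·z + 700.
Note conjugate pairs combine to real quadratics: (z − (2+4i))(z − (2−4i)) = z² − 4z + 20.
The resulting polynomial has degree 5 and real coefficients as required.

p(z) = z^5 + 9·z^4 + 15·z^3 + 107·z^2 + 800·z + 700.


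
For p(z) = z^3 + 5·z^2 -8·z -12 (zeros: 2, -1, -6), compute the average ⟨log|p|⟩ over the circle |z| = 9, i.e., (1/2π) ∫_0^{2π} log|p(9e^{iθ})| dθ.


Zeros: -6, -1, 2; r = 9.
Inside |z| < r: -6, -1, 2. Outside (|z| ≥ r): ∅.
p(0) = -12, so log|p(0)| = log(12) = 2.4849.
Apply Jensen: I(r) = log|p(0)| + Σ_k log(r/|z_k|), summed over zeros inside |z| < r.
  log(r/|z_k|) for z_k = 2: log(9/2) = 1.5041
  log(r/|z_k|) for z_k = -1: log(9/1) = 2.1972
  log(r/|z_k|) for z_k = -6: log(9/6) = 0.4055
Sum over inside zeros: 4.1068.
I(r) = log|p(0)| + (inside sum) = 2.4849 + 4.1068 = 6.5917.
Closed form (all zeros inside, monic): I(r) = n·log(r) = 3·log(9) = 6.5917. ✓

I(r) ≈ 6.5917.


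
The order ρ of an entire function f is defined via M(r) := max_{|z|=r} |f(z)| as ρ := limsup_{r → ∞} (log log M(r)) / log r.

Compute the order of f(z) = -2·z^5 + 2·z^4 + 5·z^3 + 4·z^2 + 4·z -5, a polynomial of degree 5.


|f(z)| ≤ Σ|c_k|·r^k = O(r^5) as r → ∞. Polynomial growth is O(e^{r^ε}) for every ε > 0 (since r^5/e^{r^ε} → 0), so ρ ≤ ε for all ε > 0, i.e. ρ = 0. Every nonconstant polynomial has order 0.
Therefore ρ = 0.

Order ρ = 0.


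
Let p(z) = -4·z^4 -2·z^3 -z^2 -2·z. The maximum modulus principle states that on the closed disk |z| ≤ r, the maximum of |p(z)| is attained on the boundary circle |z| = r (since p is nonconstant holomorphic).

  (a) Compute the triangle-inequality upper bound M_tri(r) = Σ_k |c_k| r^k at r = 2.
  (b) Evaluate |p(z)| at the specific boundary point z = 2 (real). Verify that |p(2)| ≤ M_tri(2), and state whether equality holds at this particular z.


Coefficients: c_0 = 0, c_1 = -2, c_2 = -1, c_3 = -2, c_4 = -4. Radius r = 2.
Part (a). Triangle bound: M_tri(r) = Σ_k |c_k| r^k
  = |0|·2^0 + |-2|·2^1 + |-1|·2^2 + |-2|·2^3 + |-4|·2^4
  = 0 + 4 + 4 + 16 + 64 = 88.
This bounds M(r) := max_{|z|=r} |p(z)| from above; equality holds iff all terms c_k z^k can be made to align in phase at a single z on |z|=r.
Part (b). At z = 2 (real, on the circle |z| = r):
  p(2) = (0)·2^0 + (-2)·2^1 + (-1)·2^2 + (-2)·2^3 + (-4)·2^4 = -88.
  |p(2)| = 88.
Since all nonzero coefficients share the same sign, |p(2)| = 88 = M_tri(2); the triangle bound is attained at z = 2, so in fact M(r) = 88.

M_tri(2) = 88; |p(2)| = 88; equality at z=2: yes.


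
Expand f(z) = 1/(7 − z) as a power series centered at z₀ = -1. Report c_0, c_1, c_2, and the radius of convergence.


Let w = z − z₀, so z = z₀ + w.
Then 7 − z = 7 − (z₀ + w) = (7 − z₀) − w = 8 − w.
f(z) = 1/(8 − w) = (1/(8)) · 1/(1 − w/(8)) = Σ_{n≥0} w^n / (8)^(n+1).
So c_n = 1/(8)^(n+1):
  c_0 = 1/(8)^1 = 1/8.
  c_1 = 1/(8)^2 = 1/64.
  c_2 = 1/(8)^3 = 1/512.
The series is valid for |w/d| < 1, i.e. |z − z₀| < |d|.
Radius of convergence: R = |7 − z₀| = |8| = 8 (distance from z₀ to the singularity z = 7).

c_0 = 1/8, c_1 = 1/64, c_2 = 1/512; R = 8.


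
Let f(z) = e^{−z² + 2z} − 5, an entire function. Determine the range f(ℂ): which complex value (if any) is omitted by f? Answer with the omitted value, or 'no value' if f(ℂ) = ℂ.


Little Picard bounds the complement of f(ℂ) to at most one point.
The exponent g(z) = −z² + 2z is a nonconstant polynomial, hence surjective onto ℂ. So e^{g(z)} takes every value in {e^w : w ∈ ℂ} = ℂ ∖ {0}. Adding -5 shifts the range to ℂ ∖ {-5}. f omits exactly -5.

Omitted value: -5.


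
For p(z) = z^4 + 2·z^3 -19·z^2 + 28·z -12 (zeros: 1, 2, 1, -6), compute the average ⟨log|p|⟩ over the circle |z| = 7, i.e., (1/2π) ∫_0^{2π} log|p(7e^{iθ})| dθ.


Zeros: -6, 1, 1, 2; r = 7.
Inside |z| < r: -6, 1, 1, 2. Outside (|z| ≥ r): ∅.
p(0) = -12, so log|p(0)| = log(12) = 2.4849.
Apply Jensen: I(r) = log|p(0)| + Σ_k log(r/|z_k|), summed over zeros inside |z| < r.
  log(r/|z_k|) for z_k = 1: log(7/1) = 1.9459
  log(r/|z_k|) for z_k = 2: log(7/2) = 1.2528
  log(r/|z_k|) for z_k = 1: log(7/1) = 1.9459
  log(r/|z_k|) for z_k = -6: log(7/6) = 0.1542
Sum over inside zeros: 5.2987.
I(r) = log|p(0)| + (inside sum) = 2.4849 + 5.2987 = 7.7836.
Closed form (all zeros inside, monic): I(r) = n·log(r) = 4·log(7) = 7.7836. ✓

I(r) ≈ 7.7836.


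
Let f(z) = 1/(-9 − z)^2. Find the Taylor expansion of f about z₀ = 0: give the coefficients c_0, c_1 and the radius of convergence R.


Let w = z − z₀, so z = z₀ + w.
Then -9 − z = -9 − (z₀ + w) = (-9 − z₀) − w = -9 − w.
f(z) = 1/(-9 − w)^2 = (1/(-9)^2) · (1 − w/(-9))^{−2}.
By the binomial series (1−u)^{−2} = Σ_{n≥0} C(n+1, 1) u^n for |u|<1, with u = w/(-9):
  c_n = C(n+1, 1) / (-9)^(n+2).
  c_0 = 1/(-9)^2 = 1/81.
  c_1 = 2/(-9)^3 = -2/729.
The series is valid for |w/d| < 1, i.e. |z − z₀| < |d|.
Radius of convergence: R = |-9 − z₀| = |-9| = 9 (distance from z₀ to the singularity z = -9).

c_0 = 1/81, c_1 = -2/729; R = 9.


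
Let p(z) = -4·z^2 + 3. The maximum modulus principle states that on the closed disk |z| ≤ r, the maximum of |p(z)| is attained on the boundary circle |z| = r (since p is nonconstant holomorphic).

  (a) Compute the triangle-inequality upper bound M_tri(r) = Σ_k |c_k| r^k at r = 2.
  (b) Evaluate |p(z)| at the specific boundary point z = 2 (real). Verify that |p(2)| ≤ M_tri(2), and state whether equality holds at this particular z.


Coefficients: c_0 = 3, c_1 = 0, c_2 = -4. Radius r = 2.
Part (a). Triangle bound: M_tri(r) = Σ_k |c_k| r^k
  = |3|·2^0 + |0|·2^1 + |-4|·2^2
  = 3 + 0 + 16 = 19.
This bounds M(r) := max_{|z|=r} |p(z)| from above; equality holds iff all terms c_k z^k can be made to align in phase at a single z on |z|=r.
Part (b). At z = 2 (real, on the circle |z| = r):
  p(2) = (3)·2^0 + (0)·2^1 + (-4)·2^2 = -13.
  |p(2)| = 13.
Check: |p(2)| = 13 ≤ 19 = M_tri(2). ✓ Equality does not hold at z = 2 (the coefficients have mixed signs, so the terms do not all align in phase there).

M_tri(2) = 19; |p(2)| = 13; equality at z=2: no.


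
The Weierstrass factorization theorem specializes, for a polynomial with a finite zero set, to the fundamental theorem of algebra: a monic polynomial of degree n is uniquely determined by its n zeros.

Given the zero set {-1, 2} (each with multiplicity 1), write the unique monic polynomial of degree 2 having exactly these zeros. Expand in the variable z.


The polynomial is p(z) = ∏_{α ∈ S} (z − α), where S = {-1, 2}.
Expanding the product yields: p(z) = z^2 -z -2.
The resulting polynomial has degree 2 and real coefficients as required.

p(z) = z^2 -z -2.


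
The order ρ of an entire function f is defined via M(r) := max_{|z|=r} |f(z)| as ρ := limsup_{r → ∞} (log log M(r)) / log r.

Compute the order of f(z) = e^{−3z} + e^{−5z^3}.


Each summand is entire of order 1 and 3 respectively (as in the single-exponential case). The order of a sum is at most the max of the orders, so ρ ≤ 3. For the lower bound: on |z|=r choose arg z so that -5z^3 is real positive; then |e^{-5z^3}| = e^{5r^3} while |e^{-3z}| ≤ e^{3r^1} = o(e^{5r^3}). So |f| ≥ e^{5r^3}(1 − o(1)) and ρ ≥ 3. Hence ρ = max(1, 3) = 3.
Therefore ρ = 3.

Order ρ = 3.


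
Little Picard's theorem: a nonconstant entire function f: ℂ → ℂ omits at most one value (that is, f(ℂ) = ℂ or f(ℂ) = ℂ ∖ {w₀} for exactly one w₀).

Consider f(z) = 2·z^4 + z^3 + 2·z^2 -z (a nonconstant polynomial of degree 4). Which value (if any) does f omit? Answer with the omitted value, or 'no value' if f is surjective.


Little Picard bounds the complement of f(ℂ) to at most one point.
For every w ∈ ℂ, the equation p(z) − w = 0 is a nonconstant polynomial in z and hence has at least one root by the fundamental theorem of algebra. So p is surjective onto ℂ, omitting no value.

Omitted value: no value.


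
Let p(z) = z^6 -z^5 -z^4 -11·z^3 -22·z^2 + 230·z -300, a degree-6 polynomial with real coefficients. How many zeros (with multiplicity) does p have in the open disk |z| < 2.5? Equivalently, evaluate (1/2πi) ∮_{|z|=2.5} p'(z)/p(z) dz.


The zeros of p are: -3, 2, (2 + 1i), (2 - 1i), (-1 + 3i), (-1 - 3i).
Their magnitudes are: 3, 2, 2.236, 2.236, 3.162, 3.162.
Zeros with |z| < R = 2.5: 2, (2 + 1i), (2 - 1i).
Count = 3.
By the argument principle, (1/2πi) ∮_{|z|=R} p'(z)/p(z) dz equals exactly this count.

Number of zeros inside |z| < 2.5: 3.


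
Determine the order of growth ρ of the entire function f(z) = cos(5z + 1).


cos(w) is a linear combination of e^{iw} and e^{−iw} (or e^w, e^{−w} in the hyperbolic case), so |cos(w)| ≤ e^{|w|}. With w = 5z + 1, |w| ≤ 5|z| + 1 = 5r + 1 on |z| = r, giving M(r) ≤ e^{5r + 1}, so ρ ≤ 1. On a suitable ray (z = it for sin/cos; z = t for sinh/cosh, t real → ∞), |cos(5z + 1)| grows like e^{5|t|}/2, so ρ ≥ 1. Hence ρ = 1.
Therefore ρ = 1.

Order ρ = 1.


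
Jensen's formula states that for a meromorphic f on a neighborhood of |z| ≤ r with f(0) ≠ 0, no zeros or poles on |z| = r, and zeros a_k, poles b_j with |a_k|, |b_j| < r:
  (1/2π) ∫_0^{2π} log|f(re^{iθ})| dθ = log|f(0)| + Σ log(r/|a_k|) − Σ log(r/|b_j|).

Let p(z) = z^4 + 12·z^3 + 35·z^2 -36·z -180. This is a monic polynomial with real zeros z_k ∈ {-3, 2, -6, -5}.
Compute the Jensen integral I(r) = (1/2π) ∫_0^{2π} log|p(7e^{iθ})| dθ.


Zeros: -6, -5, -3, 2; r = 7.
Inside |z| < r: -6, -5, -3, 2. Outside (|z| ≥ r): ∅.
p(0) = -180, so log|p(0)| = log(180) = 5.1930.
Apply Jensen: I(r) = log|p(0)| + Σ_k log(r/|z_k|), summed over zeros inside |z| < r.
  log(r/|z_k|) for z_k = -3: log(7/3) = 0.8473
  log(r/|z_k|) for z_k = 2: log(7/2) = 1.2528
  log(r/|z_k|) for z_k = -6: log(7/6) = 0.1542
  log(r/|z_k|) for z_k = -5: log(7/5) = 0.3365
Sum over inside zeros: 2.5907.
I(r) = log|p(0)| + (inside sum) = 5.1930 + 2.5907 = 7.7836.
Closed form (all zeros inside, monic): I(r) = n·log(r) = 4·log(7) = 7.7836. ✓

I(r) ≈ 7.7836.


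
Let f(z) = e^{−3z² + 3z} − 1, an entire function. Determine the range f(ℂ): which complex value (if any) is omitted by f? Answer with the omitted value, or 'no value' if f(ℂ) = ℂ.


Little Picard bounds the complement of f(ℂ) to at most one point.
The exponent g(z) = −3z² + 3z is a nonconstant polynomial, hence surjective onto ℂ. So e^{g(z)} takes every value in {e^w : w ∈ ℂ} = ℂ ∖ {0}. Adding -1 shifts the range to ℂ ∖ {-1}. f omits exactly -1.

Omitted value: -1.


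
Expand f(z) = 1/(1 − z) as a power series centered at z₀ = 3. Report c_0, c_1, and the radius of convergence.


Let w = z − z₀, so z = z₀ + w.
Then 1 − z = 1 − (z₀ + w) = (1 − z₀) − w = -2 − w.
f(z) = 1/(-2 − w) = (1/(-2)) · 1/(1 − w/(-2)) = Σ_{n≥0} w^n / (-2)^(n+1).
So c_n = 1/(-2)^(n+1):
  c_0 = 1/(-2)^1 = -1/2.
  c_1 = 1/(-2)^2 = 1/4.
The series is valid for |w/d| < 1, i.e. |z − z₀| < |d|.
Radius of convergence: R = |1 − z₀| = |-2| = 2 (distance from z₀ to the singularity z = 1).

c_0 = -1/2, c_1 = 1/4; R = 2.


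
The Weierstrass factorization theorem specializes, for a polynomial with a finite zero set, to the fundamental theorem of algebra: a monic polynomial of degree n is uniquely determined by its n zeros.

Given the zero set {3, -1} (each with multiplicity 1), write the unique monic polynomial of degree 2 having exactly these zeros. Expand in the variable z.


The polynomial is p(z) = ∏_{α ∈ S} (z − α), where S = {3, -1}.
Expanding the product yields: p(z) = z^2 -2·z -3.
The resulting polynomial has degree 2 and real coefficients as required.

p(z) = z^2 -2·z -3.


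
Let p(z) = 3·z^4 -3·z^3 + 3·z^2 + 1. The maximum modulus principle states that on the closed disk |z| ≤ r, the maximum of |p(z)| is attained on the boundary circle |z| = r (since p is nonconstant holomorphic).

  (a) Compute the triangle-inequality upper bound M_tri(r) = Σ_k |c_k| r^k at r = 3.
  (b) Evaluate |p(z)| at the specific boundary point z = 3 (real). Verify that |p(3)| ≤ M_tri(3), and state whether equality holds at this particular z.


Coefficients: c_0 = 1, c_1 = 0, c_2 = 3, c_3 = -3, c_4 = 3. Radius r = 3.
Part (a). Triangle bound: M_tri(r) = Σ_k |c_k| r^k
  = |1|·3^0 + |0|·3^1 + |3|·3^2 + |-3|·3^3 + |3|·3^4
  = 1 + 0 + 27 + 81 + 243 = 352.
This bounds M(r) := max_{|z|=r} |p(z)| from above; equality holds iff all terms c_k z^k can be made to align in phase at a single z on |z|=r.
Part (b). At z = 3 (real, on the circle |z| = r):
  p(3) = (1)·3^0 + (0)·3^1 + (3)·3^2 + (-3)·3^3 + (3)·3^4 = 190.
  |p(3)| = 190.
Check: |p(3)| = 190 ≤ 352 = M_tri(3). ✓ Equality does not hold at z = 3 (the coefficients have mixed signs, so the terms do not all align in phase there).

M_tri(3) = 352; |p(3)| = 190; equality at z=3: no.


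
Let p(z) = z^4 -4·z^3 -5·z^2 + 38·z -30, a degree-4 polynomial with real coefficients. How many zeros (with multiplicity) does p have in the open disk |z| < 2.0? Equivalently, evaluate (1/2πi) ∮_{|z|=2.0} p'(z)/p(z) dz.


The zeros of p are: (3 + 1i), (3 - 1i), -3, 1.
Their magnitudes are: 3.162, 3.162, 3, 1.
Zeros with |z| < R = 2.0: 1.
Count = 1.
By the argument principle, (1/2πi) ∮_{|z|=R} p'(z)/p(z) dz equals exactly this count.

Number of zeros inside |z| < 2.0: 1.


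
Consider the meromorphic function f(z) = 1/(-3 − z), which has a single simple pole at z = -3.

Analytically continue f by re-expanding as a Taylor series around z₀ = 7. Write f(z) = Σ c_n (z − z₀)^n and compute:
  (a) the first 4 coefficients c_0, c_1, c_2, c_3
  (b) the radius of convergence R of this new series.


Let w = z − z₀, so z = z₀ + w.
Then -3 − z = -3 − (z₀ + w) = (-3 − z₀) − w = -10 − w.
f(z) = 1/(-10 − w) = (1/(-10)) · 1/(1 − w/(-10)) = Σ_{n≥0} w^n / (-10)^(n+1).
So c_n = 1/(-10)^(n+1):
  c_0 = 1/(-10)^1 = -1/10.
  c_1 = 1/(-10)^2 = 1/100.
  c_2 = 1/(-10)^3 = -1/1000.
  c_3 = 1/(-10)^4 = 1/10000.
The series is valid for |w/d| < 1, i.e. |z − z₀| < |d|.
Radius of convergence: R = |-3 − z₀| = |-10| = 10 (distance from z₀ to the singularity z = -3).

c_0 = -1/10, c_1 = 1/100, c_2 = -1/1000, c_3 = 1/10000; R = 10.


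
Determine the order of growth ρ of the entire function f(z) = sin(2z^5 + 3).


Write sin(w) = (e^{iw} ± e^{−iw})/(2 or 2i), so |sin(w)| ≤ e^{|w|}. With w = 2z^5 + 3, |w| ≤ 2r^5 + 3 on |z|=r, giving M(r) ≤ e^{2r^5 + 3} and ρ ≤ 5. For the lower bound, choose z on |z|=r with 2z^5 purely imaginary of modulus 2r^5; then |sin(2z^5 + 3)| grows like e^{2r^5}/2, so ρ ≥ 5. Hence ρ = 5.
Therefore ρ = 5.

Order ρ = 5.


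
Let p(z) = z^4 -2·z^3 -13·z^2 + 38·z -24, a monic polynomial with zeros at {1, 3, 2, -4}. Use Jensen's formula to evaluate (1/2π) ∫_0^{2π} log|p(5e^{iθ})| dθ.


Zeros: -4, 1, 2, 3; r = 5.
Inside |z| < r: -4, 1, 2, 3. Outside (|z| ≥ r): ∅.
p(0) = -24, so log|p(0)| = log(24) = 3.1781.
Apply Jensen: I(r) = log|p(0)| + Σ_k log(r/|z_k|), summed over zeros inside |z| < r.
  log(r/|z_k|) for z_k = 1: log(5/1) = 1.6094
  log(r/|z_k|) for z_k = 3: log(5/3) = 0.5108
  log(r/|z_k|) for z_k = 2: log(5/2) = 0.9163
  log(r/|z_k|) for z_k = -4: log(5/4) = 0.2231
Sum over inside zeros: 3.2597.
I(r) = log|p(0)| + (inside sum) = 3.1781 + 3.2597 = 6.4378.
Closed form (all zeros inside, monic): I(r) = n·log(r) = 4·log(5) = 6.4378. ✓

I(r) ≈ 6.4378.


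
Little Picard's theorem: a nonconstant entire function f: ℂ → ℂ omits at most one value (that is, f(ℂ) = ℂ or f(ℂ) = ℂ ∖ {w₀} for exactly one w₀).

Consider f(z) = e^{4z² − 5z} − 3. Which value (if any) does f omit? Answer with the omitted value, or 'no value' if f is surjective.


Little Picard bounds the complement of f(ℂ) to at most one point.
The exponent g(z) = 4z² − 5z is a nonconstant polynomial, hence surjective onto ℂ. So e^{g(z)} takes every value in {e^w : w ∈ ℂ} = ℂ ∖ {0}. Adding -3 shifts the range to ℂ ∖ {-3}. f omits exactly -3.

Omitted value: -3.


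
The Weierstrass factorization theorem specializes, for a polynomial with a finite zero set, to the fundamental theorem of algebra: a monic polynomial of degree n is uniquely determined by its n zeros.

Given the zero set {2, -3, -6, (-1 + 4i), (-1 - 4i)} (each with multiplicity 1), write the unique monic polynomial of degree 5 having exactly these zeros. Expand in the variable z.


The polynomial is p(z) = ∏_{α ∈ S} (z − α), where S = {2, -3, -6, (-1 + 4i), (-1 - 4i)}.
Expanding the product yields: p(z) = z^5 + 9·z^4 + 31·z^3 + 83·z^2 -72·z -612.
Note conjugate pairs combine to real quadratics: (z − (-1+4i))(z − (-1−4i)) = z² + 2z + 17.
The resulting polynomial has degree 5 and real coefficients as required.

p(z) = z^5 + 9·z^4 + 31·z^3 + 83·z^2 -72·z -612.


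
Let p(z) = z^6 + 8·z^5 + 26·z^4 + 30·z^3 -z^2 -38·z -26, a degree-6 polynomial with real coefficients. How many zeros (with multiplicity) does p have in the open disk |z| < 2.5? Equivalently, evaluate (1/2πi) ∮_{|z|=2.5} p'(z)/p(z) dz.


The zeros of p are: -1, (-3 + 2i), (-3 - 2i), 1, (-1 + 1i), (-1 - 1i).
Their magnitudes are: 1, 3.606, 3.606, 1, 1.414, 1.414.
Zeros with |z| < R = 2.5: -1, 1, (-1 + 1i), (-1 - 1i).
Count = 4.
By the argument principle, (1/2πi) ∮_{|z|=R} p'(z)/p(z) dz equals exactly this count.

Number of zeros inside |z| < 2.5: 4.


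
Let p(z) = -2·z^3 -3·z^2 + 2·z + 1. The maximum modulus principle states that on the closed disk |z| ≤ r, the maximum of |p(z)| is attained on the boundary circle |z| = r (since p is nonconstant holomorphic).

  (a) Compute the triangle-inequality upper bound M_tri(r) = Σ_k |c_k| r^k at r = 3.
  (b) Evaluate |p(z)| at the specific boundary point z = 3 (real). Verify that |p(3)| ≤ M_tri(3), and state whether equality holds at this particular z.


Coefficients: c_0 = 1, c_1 = 2, c_2 = -3, c_3 = -2. Radius r = 3.
Part (a). Triangle bound: M_tri(r) = Σ_k |c_k| r^k
  = |1|·3^0 + |2|·3^1 + |-3|·3^2 + |-2|·3^3
  = 1 + 6 + 27 + 54 = 88.
This bounds M(r) := max_{|z|=r} |p(z)| from above; equality holds iff all terms c_k z^k can be made to align in phase at a single z on |z|=r.
Part (b). At z = 3 (real, on the circle |z| = r):
  p(3) = (1)·3^0 + (2)·3^1 + (-3)·3^2 + (-2)·3^3 = -74.
  |p(3)| = 74.
Check: |p(3)| = 74 ≤ 88 = M_tri(3). ✓ Equality does not hold at z = 3 (the coefficients have mixed signs, so the terms do not all align in phase there).

M_tri(3) = 88; |p(3)| = 74; equality at z=3: no.


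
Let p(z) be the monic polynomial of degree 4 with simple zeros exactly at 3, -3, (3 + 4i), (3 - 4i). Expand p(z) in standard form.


The polynomial is p(z) = ∏_{α ∈ S} (z − α), where S = {3, -3, (3 + 4i), (3 - 4i)}.
Expanding the product yields: p(z) = z^4 -6·z^3 + 16·z^2 + 54·z -225.
Note conjugate pairs combine to real quadratics: (z − (3+4i))(z − (3−4i)) = z² − 6z + 25.
The resulting polynomial has degree 4 and real coefficients as required.

p(z) = z^4 -6·z^3 + 16·z^2 + 54·z -225.


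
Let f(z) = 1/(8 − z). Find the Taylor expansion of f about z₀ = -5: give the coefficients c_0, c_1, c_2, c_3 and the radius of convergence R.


Let w = z − z₀, so z = z₀ + w.
Then 8 − z = 8 − (z₀ + w) = (8 − z₀) − w = 13 − w.
f(z) = 1/(13 − w) = (1/(13)) · 1/(1 − w/(13)) = Σ_{n≥0} w^n / (13)^(n+1).
So c_n = 1/(13)^(n+1):
  c_0 = 1/(13)^1 = 1/13.
  c_1 = 1/(13)^2 = 1/169.
  c_2 = 1/(13)^3 = 1/2197.
  c_3 = 1/(13)^4 = 1/28561.
The series is valid for |w/d| < 1, i.e. |z − z₀| < |d|.
Radius of convergence: R = |8 − z₀| = |13| = 13 (distance from z₀ to the singularity z = 8).

c_0 = 1/13, c_1 = 1/169, c_2 = 1/2197, c_3 = 1/28561; R = 13.


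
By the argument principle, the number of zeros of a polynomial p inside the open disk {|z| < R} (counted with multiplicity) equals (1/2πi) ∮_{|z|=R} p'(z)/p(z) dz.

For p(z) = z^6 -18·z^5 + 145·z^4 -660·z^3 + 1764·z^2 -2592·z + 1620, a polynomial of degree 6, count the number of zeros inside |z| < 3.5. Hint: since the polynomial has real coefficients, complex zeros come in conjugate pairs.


The zeros of p are: (3 + 1i), (3 - 1i), 3, 3, (3 + 3i), (3 - 3i).
Their magnitudes are: 3.162, 3.162, 3, 3, 4.243, 4.243.
Zeros with |z| < R = 3.5: (3 + 1i), (3 - 1i), 3, 3.
Count = 4.
By the argument principle, (1/2πi) ∮_{|z|=R} p'(z)/p(z) dz equals exactly this count.

Number of zeros inside |z| < 3.5: 4.


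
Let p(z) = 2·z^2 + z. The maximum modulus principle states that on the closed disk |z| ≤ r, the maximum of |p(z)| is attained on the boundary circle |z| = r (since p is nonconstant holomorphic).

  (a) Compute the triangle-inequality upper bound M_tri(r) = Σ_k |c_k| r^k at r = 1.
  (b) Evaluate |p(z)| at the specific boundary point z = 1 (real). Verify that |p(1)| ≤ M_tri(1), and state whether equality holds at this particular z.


Coefficients: c_0 = 0, c_1 = 1, c_2 = 2. Radius r = 1.
Part (a). Triangle bound: M_tri(r) = Σ_k |c_k| r^k
  = |0|·1^0 + |1|·1^1 + |2|·1^2
  = 0 + 1 + 2 = 3.
This bounds M(r) := max_{|z|=r} |p(z)| from above; equality holds iff all terms c_k z^k can be made to align in phase at a single z on |z|=r.
Part (b). At z = 1 (real, on the circle |z| = r):
  p(1) = (0)·1^0 + (1)·1^1 + (2)·1^2 = 3.
  |p(1)| = 3.
Since all nonzero coefficients share the same sign, |p(1)| = 3 = M_tri(1); the triangle bound is attained at z = 1, so in fact M(r) = 3.

M_tri(1) = 3; |p(1)| = 3; equality at z=1: yes.


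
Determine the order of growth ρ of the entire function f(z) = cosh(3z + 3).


cosh(w) is a linear combination of e^{iw} and e^{−iw} (or e^w, e^{−w} in the hyperbolic case), so |cosh(w)| ≤ e^{|w|}. With w = 3z + 3, |w| ≤ 3|z| + 3 = 3r + 3 on |z| = r, giving M(r) ≤ e^{3r + 3}, so ρ ≤ 1. On a suitable ray (z = it for sin/cos; z = t for sinh/cosh, t real → ∞), |cosh(3z + 3)| grows like e^{3|t|}/2, so ρ ≥ 1. Hence ρ = 1.
Therefore ρ = 1.

Order ρ = 1.


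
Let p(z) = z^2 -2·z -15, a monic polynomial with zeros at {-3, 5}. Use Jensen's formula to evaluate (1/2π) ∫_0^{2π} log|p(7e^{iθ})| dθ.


Zeros: -3, 5; r = 7.
Inside |z| < r: -3, 5. Outside (|z| ≥ r): ∅.
p(0) = -15, so log|p(0)| = log(15) = 2.7081.
Apply Jensen: I(r) = log|p(0)| + Σ_k log(r/|z_k|), summed over zeros inside |z| < r.
  log(r/|z_k|) for z_k = -3: log(7/3) = 0.8473
  log(r/|z_k|) for z_k = 5: log(7/5) = 0.3365
Sum over inside zeros: 1.1838.
I(r) = log|p(0)| + (inside sum) = 2.7081 + 1.1838 = 3.8918.
Closed form (all zeros inside, monic): I(r) = n·log(r) = 2·log(7) = 3.8918. ✓

I(r) ≈ 3.8918.


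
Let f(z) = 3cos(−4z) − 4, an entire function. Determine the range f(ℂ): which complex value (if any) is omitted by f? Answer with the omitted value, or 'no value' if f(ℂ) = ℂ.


Little Picard bounds the complement of f(ℂ) to at most one point.
cos is entire and surjective onto ℂ: for every w ∈ ℂ, cos(ζ) = w has a solution ζ ∈ ℂ (e.g., via the complex inverse arccos). With ζ = −4z this gives z = ζ/(-4). Then 3·cos(−4z) takes every value in 3·ℂ = ℂ, and adding -4 is a bijection of ℂ. So f is surjective and omits no value. (Note: only on the real line is cos bounded by [−1, 1].)

Omitted value: no value.


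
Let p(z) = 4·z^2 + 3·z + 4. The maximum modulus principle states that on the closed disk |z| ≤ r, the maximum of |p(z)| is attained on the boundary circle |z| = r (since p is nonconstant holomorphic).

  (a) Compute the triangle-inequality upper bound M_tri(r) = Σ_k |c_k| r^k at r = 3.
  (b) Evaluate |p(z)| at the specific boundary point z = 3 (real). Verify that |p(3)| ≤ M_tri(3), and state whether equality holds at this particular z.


Coefficients: c_0 = 4, c_1 = 3, c_2 = 4. Radius r = 3.
Part (a). Triangle bound: M_tri(r) = Σ_k |c_k| r^k
  = |4|·3^0 + |3|·3^1 + |4|·3^2
  = 4 + 9 + 36 = 49.
This bounds M(r) := max_{|z|=r} |p(z)| from above; equality holds iff all terms c_k z^k can be made to align in phase at a single z on |z|=r.
Part (b). At z = 3 (real, on the circle |z| = r):
  p(3) = (4)·3^0 + (3)·3^1 + (4)·3^2 = 49.
  |p(3)| = 49.
Since all nonzero coefficients share the same sign, |p(3)| = 49 = M_tri(3); the triangle bound is attained at z = 3, so in fact M(r) = 49.

M_tri(3) = 49; |p(3)| = 49; equality at z=3: yes.


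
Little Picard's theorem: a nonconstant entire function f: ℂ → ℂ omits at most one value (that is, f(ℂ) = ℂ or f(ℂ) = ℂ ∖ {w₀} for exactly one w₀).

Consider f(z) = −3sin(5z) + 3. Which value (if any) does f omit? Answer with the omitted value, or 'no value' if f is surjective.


Little Picard bounds the complement of f(ℂ) to at most one point.
sin is entire and surjective onto ℂ: for every w ∈ ℂ, sin(ζ) = w has a solution ζ ∈ ℂ (e.g., via the complex inverse arcsin). With ζ = 5z this gives z = ζ/(5). Then -3·sin(5z) takes every value in -3·ℂ = ℂ, and adding 3 is a bijection of ℂ. So f is surjective and omits no value. (Note: only on the real line is sin bounded by [−1, 1].)

Omitted value: no value.


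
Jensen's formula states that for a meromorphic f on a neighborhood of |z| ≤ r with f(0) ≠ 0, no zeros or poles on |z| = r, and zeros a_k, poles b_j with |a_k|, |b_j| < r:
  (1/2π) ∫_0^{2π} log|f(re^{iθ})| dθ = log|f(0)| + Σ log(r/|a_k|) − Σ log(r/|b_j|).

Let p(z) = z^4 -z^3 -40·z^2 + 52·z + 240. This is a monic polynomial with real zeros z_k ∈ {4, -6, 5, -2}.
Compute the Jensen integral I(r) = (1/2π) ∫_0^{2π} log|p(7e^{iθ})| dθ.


Zeros: -6, -2, 4, 5; r = 7.
Inside |z| < r: -6, -2, 4, 5. Outside (|z| ≥ r): ∅.
p(0) = 240, so log|p(0)| = log(240) = 5.4806.
Apply Jensen: I(r) = log|p(0)| + Σ_k log(r/|z_k|), summed over zeros inside |z| < r.
  log(r/|z_k|) for z_k = 4: log(7/4) = 0.5596
  log(r/|z_k|) for z_k = -6: log(7/6) = 0.1542
  log(r/|z_k|) for z_k = 5: log(7/5) = 0.3365
  log(r/|z_k|) for z_k = -2: log(7/2) = 1.2528
Sum over inside zeros: 2.3030.
I(r) = log|p(0)| + (inside sum) = 5.4806 + 2.3030 = 7.7836.
Closed form (all zeros inside, monic): I(r) = n·log(r) = 4·log(7) = 7.7836. ✓

I(r) ≈ 7.7836.


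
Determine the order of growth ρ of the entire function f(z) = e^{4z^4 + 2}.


|e^{4z^4 + 2}| = e^{Re(4·z^4) + 2} ≤ e^{4|z|^4 + 2} = e^{4r^4 + 2} on |z| = r, so ρ ≤ 4. Choosing z on |z|=r so that 4·z^4 is real positive (always possible by picking arg z appropriately) gives |f(z)| = e^{4r^4 + 2}, matching the bound. The additive constant 2 does not affect log log M(r) ~ 4·log r. Hence ρ = 4.
Therefore ρ = 4.

Order ρ = 4.


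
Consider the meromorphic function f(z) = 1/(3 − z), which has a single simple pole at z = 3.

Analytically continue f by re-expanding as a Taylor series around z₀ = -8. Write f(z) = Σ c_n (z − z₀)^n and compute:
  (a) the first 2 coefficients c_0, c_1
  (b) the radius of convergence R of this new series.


Let w = z − z₀, so z = z₀ + w.
Then 3 − z = 3 − (z₀ + w) = (3 − z₀) − w = 11 − w.
f(z) = 1/(11 − w) = (1/(11)) · 1/(1 − w/(11)) = Σ_{n≥0} w^n / (11)^(n+1).
So c_n = 1/(11)^(n+1):
  c_0 = 1/(11)^1 = 1/11.
  c_1 = 1/(11)^2 = 1/121.
The series is valid for |w/d| < 1, i.e. |z − z₀| < |d|.
Radius of convergence: R = |3 − z₀| = |11| = 11 (distance from z₀ to the singularity z = 3).

c_0 = 1/11, c_1 = 1/121; R = 11.


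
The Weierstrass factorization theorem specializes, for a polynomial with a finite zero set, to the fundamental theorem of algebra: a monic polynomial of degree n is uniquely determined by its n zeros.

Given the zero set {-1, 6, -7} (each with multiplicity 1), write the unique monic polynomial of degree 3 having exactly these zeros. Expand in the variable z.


The polynomial is p(z) = ∏_{α ∈ S} (z − α), where S = {-1, 6, -7}.
Expanding the product yields: p(z) = z^3 + 2·z^2 -41·z -42.
The resulting polynomial has degree 3 and real coefficients as required.

p(z) = z^3 + 2·z^2 -41·z -42.


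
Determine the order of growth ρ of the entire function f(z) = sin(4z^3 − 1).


Write sin(w) = (e^{iw} ± e^{−iw})/(2 or 2i), so |sin(w)| ≤ e^{|w|}. With w = 4z^3 − 1, |w| ≤ 4r^3 + 1 on |z|=r, giving M(r) ≤ e^{4r^3 + 1} and ρ ≤ 3. For the lower bound, choose z on |z|=r with 4z^3 purely imaginary of modulus 4r^3; then |sin(4z^3 − 1)| grows like e^{4r^3}/2, so ρ ≥ 3. Hence ρ = 3.
Therefore ρ = 3.

Order ρ = 3.


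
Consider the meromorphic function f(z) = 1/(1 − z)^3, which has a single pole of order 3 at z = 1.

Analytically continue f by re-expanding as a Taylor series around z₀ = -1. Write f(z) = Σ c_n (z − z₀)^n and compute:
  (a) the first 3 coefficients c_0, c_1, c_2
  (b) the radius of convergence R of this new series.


Let w = z − z₀, so z = z₀ + w.
Then 1 − z = 1 − (z₀ + w) = (1 − z₀) − w = 2 − w.
f(z) = 1/(2 − w)^3 = (1/(2)^3) · (1 − w/(2))^{−3}.
By the binomial series (1−u)^{−3} = Σ_{n≥0} C(n+2, 2) u^n for |u|<1, with u = w/(2):
  c_n = C(n+2, 2) / (2)^(n+3).
  c_0 = 1/(2)^3 = 1/8.
  c_1 = 3/(2)^4 = 3/16.
  c_2 = 6/(2)^5 = 3/16.
The series is valid for |w/d| < 1, i.e. |z − z₀| < |d|.
Radius of convergence: R = |1 − z₀| = |2| = 2 (distance from z₀ to the singularity z = 1).

c_0 = 1/8, c_1 = 3/16, c_2 = 3/16; R = 2.


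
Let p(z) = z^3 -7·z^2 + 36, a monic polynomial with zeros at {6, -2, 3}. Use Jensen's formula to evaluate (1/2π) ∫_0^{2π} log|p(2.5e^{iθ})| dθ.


Zeros: -2, 3, 6; r = 2.5.
Inside |z| < r: -2. Outside (|z| ≥ r): 3, 6.
p(0) = 36, so log|p(0)| = log(36) = 3.5835.
Apply Jensen: I(r) = log|p(0)| + Σ_k log(r/|z_k|), summed over zeros inside |z| < r.
  log(r/|z_k|) for z_k = -2: log(2.5/2) = 0.2231
  Outside zeros (3, 6) contribute nothing to the Jensen sum.
Sum over inside zeros: 0.2231.
I(r) = log|p(0)| + (inside sum) = 3.5835 + 0.2231 = 3.8067.
Note: since some zeros are outside |z| ≤ r, the simplified n·log(r) form does NOT apply — only the inside zeros contribute.

I(r) ≈ 3.8067.


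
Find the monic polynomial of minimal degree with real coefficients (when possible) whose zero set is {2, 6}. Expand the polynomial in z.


The polynomial is p(z) = ∏_{α ∈ S} (z − α), where S = {2, 6}.
Expanding the product yields: p(z) = z^2 -8·z + 12.
The resulting polynomial has degree 2 and real coefficients as required.

p(z) = z^2 -8·z + 12.


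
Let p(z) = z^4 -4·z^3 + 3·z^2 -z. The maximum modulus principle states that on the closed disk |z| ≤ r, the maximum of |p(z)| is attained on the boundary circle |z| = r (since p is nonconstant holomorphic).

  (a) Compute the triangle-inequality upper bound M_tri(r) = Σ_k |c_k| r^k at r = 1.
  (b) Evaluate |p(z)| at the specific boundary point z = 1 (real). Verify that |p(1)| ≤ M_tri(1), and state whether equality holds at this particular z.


Coefficients: c_0 = 0, c_1 = -1, c_2 = 3, c_3 = -4, c_4 = 1. Radius r = 1.
Part (a). Triangle bound: M_tri(r) = Σ_k |c_k| r^k
  = |0|·1^0 + |-1|·1^1 + |3|·1^2 + |-4|·1^3 + |1|·1^4
  = 0 + 1 + 3 + 4 + 1 = 9.
This bounds M(r) := max_{|z|=r} |p(z)| from above; equality holds iff all terms c_k z^k can be made to align in phase at a single z on |z|=r.
Part (b). At z = 1 (real, on the circle |z| = r):
  p(1) = (0)·1^0 + (-1)·1^1 + (3)·1^2 + (-4)·1^3 + (1)·1^4 = -1.
  |p(1)| = 1.
Check: |p(1)| = 1 ≤ 9 = M_tri(1). ✓ Equality does not hold at z = 1 (the coefficients have mixed signs, so the terms do not all align in phase there).

M_tri(1) = 9; |p(1)| = 1; equality at z=1: no.


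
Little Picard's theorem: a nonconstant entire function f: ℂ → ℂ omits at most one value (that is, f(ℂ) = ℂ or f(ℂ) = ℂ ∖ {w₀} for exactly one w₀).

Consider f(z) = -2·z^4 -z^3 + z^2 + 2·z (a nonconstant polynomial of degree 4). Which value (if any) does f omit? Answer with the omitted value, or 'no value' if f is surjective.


Little Picard bounds the complement of f(ℂ) to at most one point.
For every w ∈ ℂ, the equation p(z) − w = 0 is a nonconstant polynomial in z and hence has at least one root by the fundamental theorem of algebra. So p is surjective onto ℂ, omitting no value.

Omitted value: no value.


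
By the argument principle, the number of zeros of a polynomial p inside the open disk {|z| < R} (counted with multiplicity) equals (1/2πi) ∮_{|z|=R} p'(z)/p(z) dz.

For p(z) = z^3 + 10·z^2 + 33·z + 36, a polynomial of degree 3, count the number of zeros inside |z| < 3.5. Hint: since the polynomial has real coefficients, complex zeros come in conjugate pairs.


The zeros of p are: -3, -4, -3.
Their magnitudes are: 3, 4, 3.
Zeros with |z| < R = 3.5: -3, -3.
Count = 2.
By the argument principle, (1/2πi) ∮_{|z|=R} p'(z)/p(z) dz equals exactly this count.

Number of zeros inside |z| < 3.5: 2.


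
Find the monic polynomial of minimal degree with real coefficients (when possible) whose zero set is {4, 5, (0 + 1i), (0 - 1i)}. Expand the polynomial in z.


The polynomial is p(z) = ∏_{α ∈ S} (z − α), where S = {4, 5, (0 + 1i), (0 - 1i)}.
Expanding the product yields: p(z) = z^4 -9·z^3 + 21·z^2 -9·z + 20.
Note conjugate pairs combine to real quadratics: (z − (0+1i))(z − (0−1i)) = z² + 1.
The resulting polynomial has degree 4 and real coefficients as required.

p(z) = z^4 -9·z^3 + 21·z^2 -9·z + 20.


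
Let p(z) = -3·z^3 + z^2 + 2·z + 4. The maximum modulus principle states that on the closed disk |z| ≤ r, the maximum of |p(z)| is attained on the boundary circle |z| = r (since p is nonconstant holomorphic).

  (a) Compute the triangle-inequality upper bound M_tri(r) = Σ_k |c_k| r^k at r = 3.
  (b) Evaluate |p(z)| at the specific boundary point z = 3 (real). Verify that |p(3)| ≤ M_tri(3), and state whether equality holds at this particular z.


Coefficients: c_0 = 4, c_1 = 2, c_2 = 1, c_3 = -3. Radius r = 3.
Part (a). Triangle bound: M_tri(r) = Σ_k |c_k| r^k
  = |4|·3^0 + |2|·3^1 + |1|·3^2 + |-3|·3^3
  = 4 + 6 + 9 + 81 = 100.
This bounds M(r) := max_{|z|=r} |p(z)| from above; equality holds iff all terms c_k z^k can be made to align in phase at a single z on |z|=r.
Part (b). At z = 3 (real, on the circle |z| = r):
  p(3) = (4)·3^0 + (2)·3^1 + (1)·3^2 + (-3)·3^3 = -62.
  |p(3)| = 62.
Check: |p(3)| = 62 ≤ 100 = M_tri(3). ✓ Equality does not hold at z = 3 (the coefficients have mixed signs, so the terms do not all align in phase there).

M_tri(3) = 100; |p(3)| = 62; equality at z=3: no.
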